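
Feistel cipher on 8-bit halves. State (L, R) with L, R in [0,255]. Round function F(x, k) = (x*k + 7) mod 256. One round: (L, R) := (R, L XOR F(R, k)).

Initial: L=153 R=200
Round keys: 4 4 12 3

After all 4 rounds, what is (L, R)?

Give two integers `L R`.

Answer: 37 65

Derivation:
Round 1 (k=4): L=200 R=190
Round 2 (k=4): L=190 R=55
Round 3 (k=12): L=55 R=37
Round 4 (k=3): L=37 R=65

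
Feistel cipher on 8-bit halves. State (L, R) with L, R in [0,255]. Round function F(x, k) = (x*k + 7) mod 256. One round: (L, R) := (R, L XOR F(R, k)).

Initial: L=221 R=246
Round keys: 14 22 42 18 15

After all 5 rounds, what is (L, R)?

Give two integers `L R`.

Answer: 232 48

Derivation:
Round 1 (k=14): L=246 R=166
Round 2 (k=22): L=166 R=189
Round 3 (k=42): L=189 R=175
Round 4 (k=18): L=175 R=232
Round 5 (k=15): L=232 R=48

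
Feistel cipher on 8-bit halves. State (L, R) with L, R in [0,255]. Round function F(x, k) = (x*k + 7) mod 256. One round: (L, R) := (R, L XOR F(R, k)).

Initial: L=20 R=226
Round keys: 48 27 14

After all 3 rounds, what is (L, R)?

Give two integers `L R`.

Answer: 202 96

Derivation:
Round 1 (k=48): L=226 R=115
Round 2 (k=27): L=115 R=202
Round 3 (k=14): L=202 R=96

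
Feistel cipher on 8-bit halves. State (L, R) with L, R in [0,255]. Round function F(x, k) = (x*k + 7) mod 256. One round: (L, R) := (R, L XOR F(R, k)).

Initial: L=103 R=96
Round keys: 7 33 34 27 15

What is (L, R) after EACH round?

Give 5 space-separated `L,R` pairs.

Round 1 (k=7): L=96 R=192
Round 2 (k=33): L=192 R=167
Round 3 (k=34): L=167 R=245
Round 4 (k=27): L=245 R=121
Round 5 (k=15): L=121 R=235

Answer: 96,192 192,167 167,245 245,121 121,235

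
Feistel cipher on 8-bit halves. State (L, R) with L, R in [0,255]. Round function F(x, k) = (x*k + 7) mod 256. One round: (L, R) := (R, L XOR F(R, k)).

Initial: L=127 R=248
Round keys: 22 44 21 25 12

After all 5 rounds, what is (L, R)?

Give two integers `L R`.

Round 1 (k=22): L=248 R=40
Round 2 (k=44): L=40 R=31
Round 3 (k=21): L=31 R=186
Round 4 (k=25): L=186 R=46
Round 5 (k=12): L=46 R=149

Answer: 46 149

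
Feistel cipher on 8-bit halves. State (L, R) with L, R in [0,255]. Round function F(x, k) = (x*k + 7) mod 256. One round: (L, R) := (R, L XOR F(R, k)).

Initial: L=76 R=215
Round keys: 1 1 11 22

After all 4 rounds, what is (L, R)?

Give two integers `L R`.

Round 1 (k=1): L=215 R=146
Round 2 (k=1): L=146 R=78
Round 3 (k=11): L=78 R=243
Round 4 (k=22): L=243 R=167

Answer: 243 167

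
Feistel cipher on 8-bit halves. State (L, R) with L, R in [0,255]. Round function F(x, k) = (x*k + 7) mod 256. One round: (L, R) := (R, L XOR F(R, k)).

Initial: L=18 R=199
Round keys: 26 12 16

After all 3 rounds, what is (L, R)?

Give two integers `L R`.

Answer: 252 232

Derivation:
Round 1 (k=26): L=199 R=47
Round 2 (k=12): L=47 R=252
Round 3 (k=16): L=252 R=232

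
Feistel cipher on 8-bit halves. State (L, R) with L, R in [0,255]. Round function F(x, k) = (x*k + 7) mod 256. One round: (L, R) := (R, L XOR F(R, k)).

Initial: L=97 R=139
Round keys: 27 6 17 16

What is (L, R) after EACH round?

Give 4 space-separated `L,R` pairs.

Round 1 (k=27): L=139 R=209
Round 2 (k=6): L=209 R=102
Round 3 (k=17): L=102 R=28
Round 4 (k=16): L=28 R=161

Answer: 139,209 209,102 102,28 28,161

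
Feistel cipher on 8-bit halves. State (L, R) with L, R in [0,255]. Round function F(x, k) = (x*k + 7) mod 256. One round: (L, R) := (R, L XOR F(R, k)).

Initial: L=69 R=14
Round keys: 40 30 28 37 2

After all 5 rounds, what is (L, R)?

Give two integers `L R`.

Round 1 (k=40): L=14 R=114
Round 2 (k=30): L=114 R=109
Round 3 (k=28): L=109 R=129
Round 4 (k=37): L=129 R=193
Round 5 (k=2): L=193 R=8

Answer: 193 8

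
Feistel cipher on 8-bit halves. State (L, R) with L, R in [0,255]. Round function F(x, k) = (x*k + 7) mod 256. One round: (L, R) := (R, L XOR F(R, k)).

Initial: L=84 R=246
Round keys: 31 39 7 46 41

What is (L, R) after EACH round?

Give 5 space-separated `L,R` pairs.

Round 1 (k=31): L=246 R=133
Round 2 (k=39): L=133 R=188
Round 3 (k=7): L=188 R=174
Round 4 (k=46): L=174 R=247
Round 5 (k=41): L=247 R=56

Answer: 246,133 133,188 188,174 174,247 247,56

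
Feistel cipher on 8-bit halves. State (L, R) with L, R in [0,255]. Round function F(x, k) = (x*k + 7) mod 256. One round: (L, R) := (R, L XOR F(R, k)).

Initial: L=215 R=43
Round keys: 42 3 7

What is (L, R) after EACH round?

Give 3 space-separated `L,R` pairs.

Answer: 43,194 194,102 102,19

Derivation:
Round 1 (k=42): L=43 R=194
Round 2 (k=3): L=194 R=102
Round 3 (k=7): L=102 R=19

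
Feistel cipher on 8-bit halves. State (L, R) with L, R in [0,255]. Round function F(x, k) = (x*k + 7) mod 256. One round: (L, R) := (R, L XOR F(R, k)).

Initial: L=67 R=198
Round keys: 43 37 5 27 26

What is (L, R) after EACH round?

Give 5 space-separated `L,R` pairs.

Answer: 198,10 10,191 191,200 200,160 160,143

Derivation:
Round 1 (k=43): L=198 R=10
Round 2 (k=37): L=10 R=191
Round 3 (k=5): L=191 R=200
Round 4 (k=27): L=200 R=160
Round 5 (k=26): L=160 R=143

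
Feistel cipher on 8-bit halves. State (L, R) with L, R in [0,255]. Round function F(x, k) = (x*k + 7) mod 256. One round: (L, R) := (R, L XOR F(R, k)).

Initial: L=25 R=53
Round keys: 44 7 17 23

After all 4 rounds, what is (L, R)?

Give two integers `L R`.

Round 1 (k=44): L=53 R=58
Round 2 (k=7): L=58 R=168
Round 3 (k=17): L=168 R=21
Round 4 (k=23): L=21 R=66

Answer: 21 66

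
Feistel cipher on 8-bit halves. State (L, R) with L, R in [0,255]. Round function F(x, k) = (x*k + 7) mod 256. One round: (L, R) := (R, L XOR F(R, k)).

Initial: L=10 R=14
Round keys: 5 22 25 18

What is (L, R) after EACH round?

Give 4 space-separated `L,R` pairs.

Round 1 (k=5): L=14 R=71
Round 2 (k=22): L=71 R=47
Round 3 (k=25): L=47 R=217
Round 4 (k=18): L=217 R=102

Answer: 14,71 71,47 47,217 217,102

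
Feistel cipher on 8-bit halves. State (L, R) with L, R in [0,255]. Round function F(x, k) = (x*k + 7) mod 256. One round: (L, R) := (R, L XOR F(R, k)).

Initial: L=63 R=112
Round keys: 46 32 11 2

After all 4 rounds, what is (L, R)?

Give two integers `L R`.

Answer: 60 8

Derivation:
Round 1 (k=46): L=112 R=24
Round 2 (k=32): L=24 R=119
Round 3 (k=11): L=119 R=60
Round 4 (k=2): L=60 R=8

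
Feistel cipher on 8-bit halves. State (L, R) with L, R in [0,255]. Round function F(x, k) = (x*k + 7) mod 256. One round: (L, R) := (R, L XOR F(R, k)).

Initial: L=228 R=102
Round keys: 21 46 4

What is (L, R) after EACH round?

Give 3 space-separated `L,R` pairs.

Answer: 102,129 129,83 83,210

Derivation:
Round 1 (k=21): L=102 R=129
Round 2 (k=46): L=129 R=83
Round 3 (k=4): L=83 R=210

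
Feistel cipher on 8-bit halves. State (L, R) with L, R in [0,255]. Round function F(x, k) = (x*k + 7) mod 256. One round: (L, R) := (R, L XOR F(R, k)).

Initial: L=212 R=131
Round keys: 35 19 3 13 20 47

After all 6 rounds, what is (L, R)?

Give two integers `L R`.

Round 1 (k=35): L=131 R=36
Round 2 (k=19): L=36 R=48
Round 3 (k=3): L=48 R=179
Round 4 (k=13): L=179 R=46
Round 5 (k=20): L=46 R=44
Round 6 (k=47): L=44 R=53

Answer: 44 53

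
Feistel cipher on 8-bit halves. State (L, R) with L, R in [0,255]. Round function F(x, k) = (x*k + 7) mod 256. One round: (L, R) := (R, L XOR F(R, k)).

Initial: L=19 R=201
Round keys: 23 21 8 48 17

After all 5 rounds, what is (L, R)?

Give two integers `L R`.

Answer: 94 143

Derivation:
Round 1 (k=23): L=201 R=5
Round 2 (k=21): L=5 R=185
Round 3 (k=8): L=185 R=202
Round 4 (k=48): L=202 R=94
Round 5 (k=17): L=94 R=143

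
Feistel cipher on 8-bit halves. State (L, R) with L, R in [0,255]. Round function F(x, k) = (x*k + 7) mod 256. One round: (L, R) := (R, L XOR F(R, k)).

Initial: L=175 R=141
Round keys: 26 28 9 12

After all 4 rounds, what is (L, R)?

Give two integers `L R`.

Round 1 (k=26): L=141 R=246
Round 2 (k=28): L=246 R=98
Round 3 (k=9): L=98 R=143
Round 4 (k=12): L=143 R=217

Answer: 143 217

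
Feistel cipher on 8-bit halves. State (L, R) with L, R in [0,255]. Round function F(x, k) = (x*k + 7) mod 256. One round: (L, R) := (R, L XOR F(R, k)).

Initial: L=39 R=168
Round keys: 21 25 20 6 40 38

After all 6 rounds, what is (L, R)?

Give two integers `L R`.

Answer: 76 161

Derivation:
Round 1 (k=21): L=168 R=232
Round 2 (k=25): L=232 R=7
Round 3 (k=20): L=7 R=123
Round 4 (k=6): L=123 R=238
Round 5 (k=40): L=238 R=76
Round 6 (k=38): L=76 R=161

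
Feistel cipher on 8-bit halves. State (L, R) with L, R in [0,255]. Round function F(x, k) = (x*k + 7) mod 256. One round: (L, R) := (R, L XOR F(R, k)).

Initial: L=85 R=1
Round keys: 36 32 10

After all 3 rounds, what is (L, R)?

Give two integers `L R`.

Answer: 198 189

Derivation:
Round 1 (k=36): L=1 R=126
Round 2 (k=32): L=126 R=198
Round 3 (k=10): L=198 R=189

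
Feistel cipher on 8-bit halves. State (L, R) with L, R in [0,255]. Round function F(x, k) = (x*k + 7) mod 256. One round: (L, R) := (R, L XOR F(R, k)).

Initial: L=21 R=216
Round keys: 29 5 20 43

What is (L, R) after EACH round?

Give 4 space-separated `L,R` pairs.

Answer: 216,106 106,193 193,113 113,195

Derivation:
Round 1 (k=29): L=216 R=106
Round 2 (k=5): L=106 R=193
Round 3 (k=20): L=193 R=113
Round 4 (k=43): L=113 R=195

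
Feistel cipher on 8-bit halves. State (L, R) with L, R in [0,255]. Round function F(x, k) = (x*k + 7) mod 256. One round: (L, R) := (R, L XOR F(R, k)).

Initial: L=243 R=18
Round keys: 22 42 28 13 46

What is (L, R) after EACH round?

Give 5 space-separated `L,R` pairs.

Round 1 (k=22): L=18 R=96
Round 2 (k=42): L=96 R=213
Round 3 (k=28): L=213 R=51
Round 4 (k=13): L=51 R=75
Round 5 (k=46): L=75 R=178

Answer: 18,96 96,213 213,51 51,75 75,178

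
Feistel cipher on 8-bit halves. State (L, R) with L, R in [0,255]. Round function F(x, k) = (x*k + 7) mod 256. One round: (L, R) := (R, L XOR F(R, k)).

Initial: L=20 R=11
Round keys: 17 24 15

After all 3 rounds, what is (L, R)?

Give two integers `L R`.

Answer: 28 125

Derivation:
Round 1 (k=17): L=11 R=214
Round 2 (k=24): L=214 R=28
Round 3 (k=15): L=28 R=125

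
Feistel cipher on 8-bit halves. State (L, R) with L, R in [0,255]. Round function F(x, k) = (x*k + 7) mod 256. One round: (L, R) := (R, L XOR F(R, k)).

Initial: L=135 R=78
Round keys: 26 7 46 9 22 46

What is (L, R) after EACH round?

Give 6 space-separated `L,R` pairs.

Answer: 78,116 116,125 125,9 9,37 37,60 60,234

Derivation:
Round 1 (k=26): L=78 R=116
Round 2 (k=7): L=116 R=125
Round 3 (k=46): L=125 R=9
Round 4 (k=9): L=9 R=37
Round 5 (k=22): L=37 R=60
Round 6 (k=46): L=60 R=234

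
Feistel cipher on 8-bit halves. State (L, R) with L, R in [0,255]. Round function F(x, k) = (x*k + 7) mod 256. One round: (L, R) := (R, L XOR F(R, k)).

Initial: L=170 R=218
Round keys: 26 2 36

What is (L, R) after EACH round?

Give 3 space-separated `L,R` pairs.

Answer: 218,129 129,211 211,50

Derivation:
Round 1 (k=26): L=218 R=129
Round 2 (k=2): L=129 R=211
Round 3 (k=36): L=211 R=50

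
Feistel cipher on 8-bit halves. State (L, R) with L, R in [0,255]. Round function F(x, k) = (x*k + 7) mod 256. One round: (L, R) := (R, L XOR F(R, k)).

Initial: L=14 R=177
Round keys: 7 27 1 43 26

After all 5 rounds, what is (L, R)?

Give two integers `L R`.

Answer: 32 218

Derivation:
Round 1 (k=7): L=177 R=208
Round 2 (k=27): L=208 R=70
Round 3 (k=1): L=70 R=157
Round 4 (k=43): L=157 R=32
Round 5 (k=26): L=32 R=218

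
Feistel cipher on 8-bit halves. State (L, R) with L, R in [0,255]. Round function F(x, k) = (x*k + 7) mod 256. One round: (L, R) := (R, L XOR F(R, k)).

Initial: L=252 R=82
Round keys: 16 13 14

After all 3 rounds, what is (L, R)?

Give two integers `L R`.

Round 1 (k=16): L=82 R=219
Round 2 (k=13): L=219 R=116
Round 3 (k=14): L=116 R=132

Answer: 116 132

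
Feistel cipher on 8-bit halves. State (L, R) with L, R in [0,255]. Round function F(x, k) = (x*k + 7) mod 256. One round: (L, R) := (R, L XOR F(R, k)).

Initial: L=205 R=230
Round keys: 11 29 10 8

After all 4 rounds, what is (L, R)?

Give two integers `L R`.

Answer: 205 146

Derivation:
Round 1 (k=11): L=230 R=36
Round 2 (k=29): L=36 R=253
Round 3 (k=10): L=253 R=205
Round 4 (k=8): L=205 R=146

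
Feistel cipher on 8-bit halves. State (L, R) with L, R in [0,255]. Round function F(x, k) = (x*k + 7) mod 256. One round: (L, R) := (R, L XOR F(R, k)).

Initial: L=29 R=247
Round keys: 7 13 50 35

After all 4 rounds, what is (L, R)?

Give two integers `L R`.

Answer: 224 136

Derivation:
Round 1 (k=7): L=247 R=213
Round 2 (k=13): L=213 R=47
Round 3 (k=50): L=47 R=224
Round 4 (k=35): L=224 R=136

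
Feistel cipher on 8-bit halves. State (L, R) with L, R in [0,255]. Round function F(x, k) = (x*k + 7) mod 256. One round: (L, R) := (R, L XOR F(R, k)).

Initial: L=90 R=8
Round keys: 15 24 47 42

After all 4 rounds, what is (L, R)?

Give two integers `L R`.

Round 1 (k=15): L=8 R=37
Round 2 (k=24): L=37 R=119
Round 3 (k=47): L=119 R=197
Round 4 (k=42): L=197 R=46

Answer: 197 46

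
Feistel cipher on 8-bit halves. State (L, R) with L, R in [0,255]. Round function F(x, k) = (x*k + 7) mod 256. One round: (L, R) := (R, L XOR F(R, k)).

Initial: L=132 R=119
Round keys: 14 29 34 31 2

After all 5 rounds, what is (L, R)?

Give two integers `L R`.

Round 1 (k=14): L=119 R=13
Round 2 (k=29): L=13 R=247
Round 3 (k=34): L=247 R=216
Round 4 (k=31): L=216 R=216
Round 5 (k=2): L=216 R=111

Answer: 216 111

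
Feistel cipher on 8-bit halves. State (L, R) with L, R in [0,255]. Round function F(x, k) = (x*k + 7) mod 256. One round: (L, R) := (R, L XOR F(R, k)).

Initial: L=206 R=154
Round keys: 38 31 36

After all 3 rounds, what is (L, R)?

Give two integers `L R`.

Answer: 224 170

Derivation:
Round 1 (k=38): L=154 R=45
Round 2 (k=31): L=45 R=224
Round 3 (k=36): L=224 R=170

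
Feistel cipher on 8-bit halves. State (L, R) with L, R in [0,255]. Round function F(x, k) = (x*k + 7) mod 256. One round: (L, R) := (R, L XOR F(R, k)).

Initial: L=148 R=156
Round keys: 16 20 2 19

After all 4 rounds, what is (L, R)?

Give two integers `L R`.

Round 1 (k=16): L=156 R=83
Round 2 (k=20): L=83 R=31
Round 3 (k=2): L=31 R=22
Round 4 (k=19): L=22 R=182

Answer: 22 182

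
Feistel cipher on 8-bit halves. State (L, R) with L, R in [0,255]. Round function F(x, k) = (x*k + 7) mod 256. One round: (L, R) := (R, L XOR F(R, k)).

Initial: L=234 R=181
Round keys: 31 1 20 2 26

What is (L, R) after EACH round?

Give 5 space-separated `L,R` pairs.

Answer: 181,24 24,170 170,87 87,31 31,122

Derivation:
Round 1 (k=31): L=181 R=24
Round 2 (k=1): L=24 R=170
Round 3 (k=20): L=170 R=87
Round 4 (k=2): L=87 R=31
Round 5 (k=26): L=31 R=122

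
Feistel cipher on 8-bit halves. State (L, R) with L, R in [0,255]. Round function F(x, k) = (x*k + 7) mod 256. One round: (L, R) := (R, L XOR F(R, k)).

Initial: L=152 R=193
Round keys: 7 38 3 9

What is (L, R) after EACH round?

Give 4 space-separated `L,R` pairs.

Answer: 193,214 214,10 10,243 243,152

Derivation:
Round 1 (k=7): L=193 R=214
Round 2 (k=38): L=214 R=10
Round 3 (k=3): L=10 R=243
Round 4 (k=9): L=243 R=152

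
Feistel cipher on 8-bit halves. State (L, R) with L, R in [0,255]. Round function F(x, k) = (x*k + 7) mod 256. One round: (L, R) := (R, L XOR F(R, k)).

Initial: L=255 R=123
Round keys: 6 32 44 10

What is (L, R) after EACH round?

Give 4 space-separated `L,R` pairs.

Round 1 (k=6): L=123 R=22
Round 2 (k=32): L=22 R=188
Round 3 (k=44): L=188 R=65
Round 4 (k=10): L=65 R=45

Answer: 123,22 22,188 188,65 65,45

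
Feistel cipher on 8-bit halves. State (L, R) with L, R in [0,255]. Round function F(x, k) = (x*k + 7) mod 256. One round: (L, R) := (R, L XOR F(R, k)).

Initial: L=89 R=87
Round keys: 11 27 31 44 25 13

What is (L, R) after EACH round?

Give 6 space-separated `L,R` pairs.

Round 1 (k=11): L=87 R=157
Round 2 (k=27): L=157 R=193
Round 3 (k=31): L=193 R=251
Round 4 (k=44): L=251 R=234
Round 5 (k=25): L=234 R=26
Round 6 (k=13): L=26 R=179

Answer: 87,157 157,193 193,251 251,234 234,26 26,179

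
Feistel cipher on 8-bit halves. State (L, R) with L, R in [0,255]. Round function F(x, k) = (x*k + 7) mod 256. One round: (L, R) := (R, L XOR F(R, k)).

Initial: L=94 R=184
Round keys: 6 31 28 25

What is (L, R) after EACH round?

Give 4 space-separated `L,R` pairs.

Round 1 (k=6): L=184 R=9
Round 2 (k=31): L=9 R=166
Round 3 (k=28): L=166 R=38
Round 4 (k=25): L=38 R=27

Answer: 184,9 9,166 166,38 38,27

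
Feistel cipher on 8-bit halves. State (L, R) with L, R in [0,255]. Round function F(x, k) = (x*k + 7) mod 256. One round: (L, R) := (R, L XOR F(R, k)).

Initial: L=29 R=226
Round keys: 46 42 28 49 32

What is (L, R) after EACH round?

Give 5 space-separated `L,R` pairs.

Round 1 (k=46): L=226 R=190
Round 2 (k=42): L=190 R=209
Round 3 (k=28): L=209 R=93
Round 4 (k=49): L=93 R=5
Round 5 (k=32): L=5 R=250

Answer: 226,190 190,209 209,93 93,5 5,250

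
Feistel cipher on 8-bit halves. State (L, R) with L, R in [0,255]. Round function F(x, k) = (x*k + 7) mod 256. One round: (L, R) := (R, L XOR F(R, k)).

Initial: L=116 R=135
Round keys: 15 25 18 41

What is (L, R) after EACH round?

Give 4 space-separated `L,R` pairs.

Answer: 135,132 132,108 108,27 27,54

Derivation:
Round 1 (k=15): L=135 R=132
Round 2 (k=25): L=132 R=108
Round 3 (k=18): L=108 R=27
Round 4 (k=41): L=27 R=54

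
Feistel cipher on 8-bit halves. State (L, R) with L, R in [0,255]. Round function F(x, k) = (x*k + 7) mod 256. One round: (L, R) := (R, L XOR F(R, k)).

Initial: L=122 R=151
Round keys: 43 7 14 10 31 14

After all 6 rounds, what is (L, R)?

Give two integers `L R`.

Round 1 (k=43): L=151 R=30
Round 2 (k=7): L=30 R=78
Round 3 (k=14): L=78 R=85
Round 4 (k=10): L=85 R=23
Round 5 (k=31): L=23 R=133
Round 6 (k=14): L=133 R=90

Answer: 133 90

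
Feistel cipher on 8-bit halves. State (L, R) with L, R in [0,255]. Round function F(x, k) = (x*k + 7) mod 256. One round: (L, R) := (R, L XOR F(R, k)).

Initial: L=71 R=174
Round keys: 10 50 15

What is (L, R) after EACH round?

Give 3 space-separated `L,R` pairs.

Answer: 174,148 148,65 65,66

Derivation:
Round 1 (k=10): L=174 R=148
Round 2 (k=50): L=148 R=65
Round 3 (k=15): L=65 R=66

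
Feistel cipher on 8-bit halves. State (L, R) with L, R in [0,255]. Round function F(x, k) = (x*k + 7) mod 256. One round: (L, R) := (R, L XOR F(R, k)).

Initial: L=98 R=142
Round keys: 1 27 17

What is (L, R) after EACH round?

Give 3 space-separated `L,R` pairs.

Round 1 (k=1): L=142 R=247
Round 2 (k=27): L=247 R=154
Round 3 (k=17): L=154 R=182

Answer: 142,247 247,154 154,182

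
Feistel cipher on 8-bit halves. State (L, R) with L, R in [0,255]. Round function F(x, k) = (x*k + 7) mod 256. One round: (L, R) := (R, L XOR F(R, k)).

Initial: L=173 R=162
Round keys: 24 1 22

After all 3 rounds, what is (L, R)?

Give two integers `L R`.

Round 1 (k=24): L=162 R=154
Round 2 (k=1): L=154 R=3
Round 3 (k=22): L=3 R=211

Answer: 3 211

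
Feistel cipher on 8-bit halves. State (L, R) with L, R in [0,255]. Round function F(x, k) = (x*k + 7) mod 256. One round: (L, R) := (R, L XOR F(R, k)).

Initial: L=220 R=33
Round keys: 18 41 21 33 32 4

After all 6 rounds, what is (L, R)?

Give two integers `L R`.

Round 1 (k=18): L=33 R=133
Round 2 (k=41): L=133 R=117
Round 3 (k=21): L=117 R=37
Round 4 (k=33): L=37 R=185
Round 5 (k=32): L=185 R=2
Round 6 (k=4): L=2 R=182

Answer: 2 182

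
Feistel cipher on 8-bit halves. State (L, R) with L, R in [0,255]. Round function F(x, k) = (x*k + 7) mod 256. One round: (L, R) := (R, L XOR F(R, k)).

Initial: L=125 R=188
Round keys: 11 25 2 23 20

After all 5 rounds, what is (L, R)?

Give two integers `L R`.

Answer: 193 244

Derivation:
Round 1 (k=11): L=188 R=102
Round 2 (k=25): L=102 R=65
Round 3 (k=2): L=65 R=239
Round 4 (k=23): L=239 R=193
Round 5 (k=20): L=193 R=244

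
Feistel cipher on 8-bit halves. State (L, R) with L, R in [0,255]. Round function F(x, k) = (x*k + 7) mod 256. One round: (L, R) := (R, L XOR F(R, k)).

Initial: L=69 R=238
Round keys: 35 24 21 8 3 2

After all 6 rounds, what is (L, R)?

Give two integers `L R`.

Round 1 (k=35): L=238 R=212
Round 2 (k=24): L=212 R=9
Round 3 (k=21): L=9 R=16
Round 4 (k=8): L=16 R=142
Round 5 (k=3): L=142 R=161
Round 6 (k=2): L=161 R=199

Answer: 161 199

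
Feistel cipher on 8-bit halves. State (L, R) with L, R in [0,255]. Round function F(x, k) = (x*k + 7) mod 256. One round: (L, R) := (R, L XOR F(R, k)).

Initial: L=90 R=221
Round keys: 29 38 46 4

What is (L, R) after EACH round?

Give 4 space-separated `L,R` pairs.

Round 1 (k=29): L=221 R=74
Round 2 (k=38): L=74 R=222
Round 3 (k=46): L=222 R=161
Round 4 (k=4): L=161 R=85

Answer: 221,74 74,222 222,161 161,85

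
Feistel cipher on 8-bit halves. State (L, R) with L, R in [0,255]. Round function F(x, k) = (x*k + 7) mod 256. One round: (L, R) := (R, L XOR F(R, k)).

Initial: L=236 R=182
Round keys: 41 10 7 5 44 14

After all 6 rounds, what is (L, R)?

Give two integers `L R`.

Round 1 (k=41): L=182 R=193
Round 2 (k=10): L=193 R=39
Round 3 (k=7): L=39 R=217
Round 4 (k=5): L=217 R=99
Round 5 (k=44): L=99 R=210
Round 6 (k=14): L=210 R=224

Answer: 210 224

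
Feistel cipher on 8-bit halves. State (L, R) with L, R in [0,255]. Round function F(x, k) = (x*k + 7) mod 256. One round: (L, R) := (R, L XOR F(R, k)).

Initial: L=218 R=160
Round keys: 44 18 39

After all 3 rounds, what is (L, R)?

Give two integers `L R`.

Round 1 (k=44): L=160 R=93
Round 2 (k=18): L=93 R=49
Round 3 (k=39): L=49 R=35

Answer: 49 35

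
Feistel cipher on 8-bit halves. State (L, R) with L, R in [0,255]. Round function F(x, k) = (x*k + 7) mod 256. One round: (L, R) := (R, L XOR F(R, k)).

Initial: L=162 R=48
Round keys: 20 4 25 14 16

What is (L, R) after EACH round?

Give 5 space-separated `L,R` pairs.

Round 1 (k=20): L=48 R=101
Round 2 (k=4): L=101 R=171
Round 3 (k=25): L=171 R=223
Round 4 (k=14): L=223 R=146
Round 5 (k=16): L=146 R=248

Answer: 48,101 101,171 171,223 223,146 146,248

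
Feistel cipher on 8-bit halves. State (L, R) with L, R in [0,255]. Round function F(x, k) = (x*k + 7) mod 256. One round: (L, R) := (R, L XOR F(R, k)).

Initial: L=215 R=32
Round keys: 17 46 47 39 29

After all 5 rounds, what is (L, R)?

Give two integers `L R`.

Answer: 96 71

Derivation:
Round 1 (k=17): L=32 R=240
Round 2 (k=46): L=240 R=7
Round 3 (k=47): L=7 R=160
Round 4 (k=39): L=160 R=96
Round 5 (k=29): L=96 R=71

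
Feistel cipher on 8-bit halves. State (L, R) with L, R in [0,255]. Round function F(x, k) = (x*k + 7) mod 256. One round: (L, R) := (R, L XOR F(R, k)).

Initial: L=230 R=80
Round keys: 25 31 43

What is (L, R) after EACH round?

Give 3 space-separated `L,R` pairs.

Round 1 (k=25): L=80 R=49
Round 2 (k=31): L=49 R=166
Round 3 (k=43): L=166 R=216

Answer: 80,49 49,166 166,216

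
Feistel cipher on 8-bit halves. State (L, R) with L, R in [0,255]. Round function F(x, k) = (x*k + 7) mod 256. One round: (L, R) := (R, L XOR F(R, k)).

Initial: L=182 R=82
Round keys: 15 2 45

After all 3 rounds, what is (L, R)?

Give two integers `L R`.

Round 1 (k=15): L=82 R=99
Round 2 (k=2): L=99 R=159
Round 3 (k=45): L=159 R=153

Answer: 159 153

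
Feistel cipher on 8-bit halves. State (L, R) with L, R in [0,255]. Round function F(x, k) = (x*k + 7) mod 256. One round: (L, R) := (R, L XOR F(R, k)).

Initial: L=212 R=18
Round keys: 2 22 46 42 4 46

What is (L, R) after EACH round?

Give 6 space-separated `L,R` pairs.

Round 1 (k=2): L=18 R=255
Round 2 (k=22): L=255 R=227
Round 3 (k=46): L=227 R=46
Round 4 (k=42): L=46 R=112
Round 5 (k=4): L=112 R=233
Round 6 (k=46): L=233 R=149

Answer: 18,255 255,227 227,46 46,112 112,233 233,149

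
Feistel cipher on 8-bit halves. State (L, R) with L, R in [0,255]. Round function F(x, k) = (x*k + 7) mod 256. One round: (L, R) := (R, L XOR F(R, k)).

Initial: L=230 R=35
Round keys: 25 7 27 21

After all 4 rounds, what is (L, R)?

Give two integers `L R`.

Round 1 (k=25): L=35 R=148
Round 2 (k=7): L=148 R=48
Round 3 (k=27): L=48 R=131
Round 4 (k=21): L=131 R=246

Answer: 131 246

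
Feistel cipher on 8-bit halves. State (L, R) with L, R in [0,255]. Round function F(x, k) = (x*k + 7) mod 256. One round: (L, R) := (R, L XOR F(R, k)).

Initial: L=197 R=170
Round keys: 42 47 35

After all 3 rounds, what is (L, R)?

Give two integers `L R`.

Answer: 211 206

Derivation:
Round 1 (k=42): L=170 R=46
Round 2 (k=47): L=46 R=211
Round 3 (k=35): L=211 R=206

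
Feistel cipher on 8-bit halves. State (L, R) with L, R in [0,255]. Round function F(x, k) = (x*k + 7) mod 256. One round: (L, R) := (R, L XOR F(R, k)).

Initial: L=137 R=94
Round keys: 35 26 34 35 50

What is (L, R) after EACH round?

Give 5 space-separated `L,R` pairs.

Round 1 (k=35): L=94 R=104
Round 2 (k=26): L=104 R=201
Round 3 (k=34): L=201 R=209
Round 4 (k=35): L=209 R=83
Round 5 (k=50): L=83 R=236

Answer: 94,104 104,201 201,209 209,83 83,236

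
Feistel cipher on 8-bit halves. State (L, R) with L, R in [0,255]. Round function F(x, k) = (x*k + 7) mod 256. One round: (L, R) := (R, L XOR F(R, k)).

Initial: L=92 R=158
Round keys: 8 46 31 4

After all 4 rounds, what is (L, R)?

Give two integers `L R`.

Answer: 35 204

Derivation:
Round 1 (k=8): L=158 R=171
Round 2 (k=46): L=171 R=95
Round 3 (k=31): L=95 R=35
Round 4 (k=4): L=35 R=204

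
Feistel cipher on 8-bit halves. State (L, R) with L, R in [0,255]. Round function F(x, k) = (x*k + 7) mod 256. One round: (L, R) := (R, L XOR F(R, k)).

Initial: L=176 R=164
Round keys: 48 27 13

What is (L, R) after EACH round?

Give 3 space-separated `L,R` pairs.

Answer: 164,119 119,48 48,0

Derivation:
Round 1 (k=48): L=164 R=119
Round 2 (k=27): L=119 R=48
Round 3 (k=13): L=48 R=0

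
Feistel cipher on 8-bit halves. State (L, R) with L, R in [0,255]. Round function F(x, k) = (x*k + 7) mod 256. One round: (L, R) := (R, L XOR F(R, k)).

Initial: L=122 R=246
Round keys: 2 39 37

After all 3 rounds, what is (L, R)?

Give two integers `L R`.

Round 1 (k=2): L=246 R=137
Round 2 (k=39): L=137 R=16
Round 3 (k=37): L=16 R=222

Answer: 16 222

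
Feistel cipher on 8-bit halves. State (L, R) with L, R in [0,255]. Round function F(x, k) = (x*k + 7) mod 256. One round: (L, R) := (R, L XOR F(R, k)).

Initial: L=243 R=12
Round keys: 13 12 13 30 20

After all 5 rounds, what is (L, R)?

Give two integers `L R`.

Round 1 (k=13): L=12 R=80
Round 2 (k=12): L=80 R=203
Round 3 (k=13): L=203 R=6
Round 4 (k=30): L=6 R=112
Round 5 (k=20): L=112 R=193

Answer: 112 193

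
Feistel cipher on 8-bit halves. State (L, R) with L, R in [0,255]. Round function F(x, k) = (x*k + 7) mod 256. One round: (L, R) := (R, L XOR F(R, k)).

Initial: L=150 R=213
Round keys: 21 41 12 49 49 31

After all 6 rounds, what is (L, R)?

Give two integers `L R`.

Answer: 6 241

Derivation:
Round 1 (k=21): L=213 R=22
Round 2 (k=41): L=22 R=88
Round 3 (k=12): L=88 R=49
Round 4 (k=49): L=49 R=48
Round 5 (k=49): L=48 R=6
Round 6 (k=31): L=6 R=241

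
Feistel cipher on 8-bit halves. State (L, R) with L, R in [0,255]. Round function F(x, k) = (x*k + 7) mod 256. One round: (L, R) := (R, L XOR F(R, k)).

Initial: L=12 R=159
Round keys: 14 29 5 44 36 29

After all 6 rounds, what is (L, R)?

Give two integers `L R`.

Answer: 120 19

Derivation:
Round 1 (k=14): L=159 R=181
Round 2 (k=29): L=181 R=23
Round 3 (k=5): L=23 R=207
Round 4 (k=44): L=207 R=140
Round 5 (k=36): L=140 R=120
Round 6 (k=29): L=120 R=19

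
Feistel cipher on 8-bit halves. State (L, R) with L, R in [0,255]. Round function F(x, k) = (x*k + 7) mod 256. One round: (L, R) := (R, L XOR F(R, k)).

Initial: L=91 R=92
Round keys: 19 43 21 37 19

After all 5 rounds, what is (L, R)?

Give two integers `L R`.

Round 1 (k=19): L=92 R=128
Round 2 (k=43): L=128 R=219
Round 3 (k=21): L=219 R=126
Round 4 (k=37): L=126 R=230
Round 5 (k=19): L=230 R=103

Answer: 230 103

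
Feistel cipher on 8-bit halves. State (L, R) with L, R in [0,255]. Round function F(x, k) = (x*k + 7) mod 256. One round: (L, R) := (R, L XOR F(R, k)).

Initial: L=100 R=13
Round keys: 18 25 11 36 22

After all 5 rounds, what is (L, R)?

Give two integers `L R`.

Round 1 (k=18): L=13 R=149
Round 2 (k=25): L=149 R=153
Round 3 (k=11): L=153 R=15
Round 4 (k=36): L=15 R=186
Round 5 (k=22): L=186 R=12

Answer: 186 12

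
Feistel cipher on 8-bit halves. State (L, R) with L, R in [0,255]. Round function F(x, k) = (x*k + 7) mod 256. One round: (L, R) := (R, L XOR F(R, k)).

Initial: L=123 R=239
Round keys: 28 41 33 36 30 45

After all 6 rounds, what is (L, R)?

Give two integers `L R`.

Answer: 94 22

Derivation:
Round 1 (k=28): L=239 R=80
Round 2 (k=41): L=80 R=56
Round 3 (k=33): L=56 R=111
Round 4 (k=36): L=111 R=155
Round 5 (k=30): L=155 R=94
Round 6 (k=45): L=94 R=22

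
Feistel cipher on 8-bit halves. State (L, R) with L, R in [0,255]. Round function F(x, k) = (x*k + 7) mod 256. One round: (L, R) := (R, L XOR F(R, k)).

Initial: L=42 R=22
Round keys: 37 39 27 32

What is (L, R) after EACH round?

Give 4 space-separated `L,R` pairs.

Round 1 (k=37): L=22 R=31
Round 2 (k=39): L=31 R=214
Round 3 (k=27): L=214 R=134
Round 4 (k=32): L=134 R=17

Answer: 22,31 31,214 214,134 134,17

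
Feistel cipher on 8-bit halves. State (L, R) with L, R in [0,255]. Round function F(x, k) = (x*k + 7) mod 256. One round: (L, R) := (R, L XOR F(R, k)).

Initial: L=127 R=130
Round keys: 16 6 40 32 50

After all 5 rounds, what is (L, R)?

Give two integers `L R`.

Round 1 (k=16): L=130 R=88
Round 2 (k=6): L=88 R=149
Round 3 (k=40): L=149 R=23
Round 4 (k=32): L=23 R=114
Round 5 (k=50): L=114 R=92

Answer: 114 92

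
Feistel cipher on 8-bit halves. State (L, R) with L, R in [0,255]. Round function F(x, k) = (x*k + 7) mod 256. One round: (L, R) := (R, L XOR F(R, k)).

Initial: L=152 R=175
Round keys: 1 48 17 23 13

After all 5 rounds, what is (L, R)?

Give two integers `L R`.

Answer: 118 164

Derivation:
Round 1 (k=1): L=175 R=46
Round 2 (k=48): L=46 R=8
Round 3 (k=17): L=8 R=161
Round 4 (k=23): L=161 R=118
Round 5 (k=13): L=118 R=164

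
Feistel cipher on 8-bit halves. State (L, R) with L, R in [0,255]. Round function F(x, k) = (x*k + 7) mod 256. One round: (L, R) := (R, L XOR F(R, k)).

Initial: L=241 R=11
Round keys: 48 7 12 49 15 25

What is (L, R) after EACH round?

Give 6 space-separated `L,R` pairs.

Round 1 (k=48): L=11 R=230
Round 2 (k=7): L=230 R=90
Round 3 (k=12): L=90 R=217
Round 4 (k=49): L=217 R=202
Round 5 (k=15): L=202 R=4
Round 6 (k=25): L=4 R=161

Answer: 11,230 230,90 90,217 217,202 202,4 4,161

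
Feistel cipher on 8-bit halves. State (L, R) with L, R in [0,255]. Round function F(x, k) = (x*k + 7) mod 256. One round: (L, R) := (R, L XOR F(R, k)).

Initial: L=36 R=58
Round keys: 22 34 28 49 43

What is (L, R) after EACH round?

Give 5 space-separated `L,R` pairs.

Round 1 (k=22): L=58 R=39
Round 2 (k=34): L=39 R=15
Round 3 (k=28): L=15 R=140
Round 4 (k=49): L=140 R=220
Round 5 (k=43): L=220 R=119

Answer: 58,39 39,15 15,140 140,220 220,119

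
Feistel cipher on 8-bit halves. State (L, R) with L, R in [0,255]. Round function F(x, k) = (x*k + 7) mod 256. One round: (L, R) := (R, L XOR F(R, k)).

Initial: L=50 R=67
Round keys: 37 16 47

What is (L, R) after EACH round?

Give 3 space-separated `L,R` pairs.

Answer: 67,132 132,4 4,71

Derivation:
Round 1 (k=37): L=67 R=132
Round 2 (k=16): L=132 R=4
Round 3 (k=47): L=4 R=71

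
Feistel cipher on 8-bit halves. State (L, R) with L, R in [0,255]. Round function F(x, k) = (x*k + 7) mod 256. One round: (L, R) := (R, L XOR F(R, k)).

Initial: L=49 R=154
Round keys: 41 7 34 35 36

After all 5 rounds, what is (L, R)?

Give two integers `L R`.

Round 1 (k=41): L=154 R=128
Round 2 (k=7): L=128 R=29
Round 3 (k=34): L=29 R=97
Round 4 (k=35): L=97 R=87
Round 5 (k=36): L=87 R=34

Answer: 87 34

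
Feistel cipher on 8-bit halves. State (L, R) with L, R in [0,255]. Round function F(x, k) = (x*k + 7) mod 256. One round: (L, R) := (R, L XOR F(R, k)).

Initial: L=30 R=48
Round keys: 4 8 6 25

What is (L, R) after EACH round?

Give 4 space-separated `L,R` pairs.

Round 1 (k=4): L=48 R=217
Round 2 (k=8): L=217 R=255
Round 3 (k=6): L=255 R=216
Round 4 (k=25): L=216 R=224

Answer: 48,217 217,255 255,216 216,224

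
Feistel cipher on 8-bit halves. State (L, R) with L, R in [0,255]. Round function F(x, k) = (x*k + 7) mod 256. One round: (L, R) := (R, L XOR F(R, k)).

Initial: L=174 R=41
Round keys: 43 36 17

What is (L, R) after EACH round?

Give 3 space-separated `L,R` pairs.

Round 1 (k=43): L=41 R=68
Round 2 (k=36): L=68 R=190
Round 3 (k=17): L=190 R=225

Answer: 41,68 68,190 190,225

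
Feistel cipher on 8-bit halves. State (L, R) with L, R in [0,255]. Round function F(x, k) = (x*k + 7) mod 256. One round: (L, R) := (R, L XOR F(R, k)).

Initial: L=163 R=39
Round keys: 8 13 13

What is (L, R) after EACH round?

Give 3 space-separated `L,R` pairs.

Answer: 39,156 156,212 212,87

Derivation:
Round 1 (k=8): L=39 R=156
Round 2 (k=13): L=156 R=212
Round 3 (k=13): L=212 R=87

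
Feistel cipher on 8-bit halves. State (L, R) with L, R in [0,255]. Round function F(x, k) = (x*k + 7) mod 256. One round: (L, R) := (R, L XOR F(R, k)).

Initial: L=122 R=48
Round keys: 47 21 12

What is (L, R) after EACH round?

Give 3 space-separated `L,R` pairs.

Round 1 (k=47): L=48 R=173
Round 2 (k=21): L=173 R=8
Round 3 (k=12): L=8 R=202

Answer: 48,173 173,8 8,202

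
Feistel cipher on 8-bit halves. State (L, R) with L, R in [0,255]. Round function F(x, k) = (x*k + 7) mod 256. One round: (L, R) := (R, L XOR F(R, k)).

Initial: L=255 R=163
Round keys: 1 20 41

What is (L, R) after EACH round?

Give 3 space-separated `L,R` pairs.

Round 1 (k=1): L=163 R=85
Round 2 (k=20): L=85 R=8
Round 3 (k=41): L=8 R=26

Answer: 163,85 85,8 8,26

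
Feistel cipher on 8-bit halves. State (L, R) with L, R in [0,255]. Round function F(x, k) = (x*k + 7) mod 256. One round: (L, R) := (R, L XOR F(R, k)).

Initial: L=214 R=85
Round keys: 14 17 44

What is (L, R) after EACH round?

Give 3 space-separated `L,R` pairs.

Round 1 (k=14): L=85 R=123
Round 2 (k=17): L=123 R=103
Round 3 (k=44): L=103 R=192

Answer: 85,123 123,103 103,192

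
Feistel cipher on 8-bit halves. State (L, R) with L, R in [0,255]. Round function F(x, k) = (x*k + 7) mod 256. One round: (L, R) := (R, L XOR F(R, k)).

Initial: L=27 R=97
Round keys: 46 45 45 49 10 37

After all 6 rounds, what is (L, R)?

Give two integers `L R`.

Round 1 (k=46): L=97 R=110
Round 2 (k=45): L=110 R=60
Round 3 (k=45): L=60 R=253
Round 4 (k=49): L=253 R=72
Round 5 (k=10): L=72 R=42
Round 6 (k=37): L=42 R=81

Answer: 42 81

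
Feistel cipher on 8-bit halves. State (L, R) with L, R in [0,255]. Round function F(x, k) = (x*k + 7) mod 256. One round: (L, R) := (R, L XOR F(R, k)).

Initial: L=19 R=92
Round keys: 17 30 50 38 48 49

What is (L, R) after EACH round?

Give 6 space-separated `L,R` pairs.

Answer: 92,48 48,251 251,61 61,238 238,154 154,111

Derivation:
Round 1 (k=17): L=92 R=48
Round 2 (k=30): L=48 R=251
Round 3 (k=50): L=251 R=61
Round 4 (k=38): L=61 R=238
Round 5 (k=48): L=238 R=154
Round 6 (k=49): L=154 R=111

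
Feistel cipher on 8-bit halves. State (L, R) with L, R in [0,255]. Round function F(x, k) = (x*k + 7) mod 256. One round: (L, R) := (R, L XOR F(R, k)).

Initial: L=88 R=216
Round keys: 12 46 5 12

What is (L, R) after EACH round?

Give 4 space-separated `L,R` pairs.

Answer: 216,127 127,1 1,115 115,106

Derivation:
Round 1 (k=12): L=216 R=127
Round 2 (k=46): L=127 R=1
Round 3 (k=5): L=1 R=115
Round 4 (k=12): L=115 R=106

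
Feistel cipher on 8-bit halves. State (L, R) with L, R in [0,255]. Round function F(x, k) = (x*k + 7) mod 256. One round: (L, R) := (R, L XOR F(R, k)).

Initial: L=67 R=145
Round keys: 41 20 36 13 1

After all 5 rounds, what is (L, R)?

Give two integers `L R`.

Answer: 241 116

Derivation:
Round 1 (k=41): L=145 R=3
Round 2 (k=20): L=3 R=210
Round 3 (k=36): L=210 R=140
Round 4 (k=13): L=140 R=241
Round 5 (k=1): L=241 R=116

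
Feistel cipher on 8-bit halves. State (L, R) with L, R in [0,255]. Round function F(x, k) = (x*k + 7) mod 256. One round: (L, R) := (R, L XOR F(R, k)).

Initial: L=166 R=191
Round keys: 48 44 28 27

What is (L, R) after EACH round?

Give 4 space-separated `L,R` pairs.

Answer: 191,113 113,204 204,38 38,197

Derivation:
Round 1 (k=48): L=191 R=113
Round 2 (k=44): L=113 R=204
Round 3 (k=28): L=204 R=38
Round 4 (k=27): L=38 R=197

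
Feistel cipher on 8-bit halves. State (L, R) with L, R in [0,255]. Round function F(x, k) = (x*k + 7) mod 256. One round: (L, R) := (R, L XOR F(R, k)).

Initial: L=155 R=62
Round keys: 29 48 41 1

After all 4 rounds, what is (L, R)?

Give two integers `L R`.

Round 1 (k=29): L=62 R=150
Round 2 (k=48): L=150 R=25
Round 3 (k=41): L=25 R=158
Round 4 (k=1): L=158 R=188

Answer: 158 188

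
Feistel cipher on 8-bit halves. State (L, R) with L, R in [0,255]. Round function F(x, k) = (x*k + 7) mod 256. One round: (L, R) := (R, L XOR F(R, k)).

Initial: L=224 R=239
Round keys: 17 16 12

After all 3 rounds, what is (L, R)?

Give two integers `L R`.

Answer: 136 97

Derivation:
Round 1 (k=17): L=239 R=6
Round 2 (k=16): L=6 R=136
Round 3 (k=12): L=136 R=97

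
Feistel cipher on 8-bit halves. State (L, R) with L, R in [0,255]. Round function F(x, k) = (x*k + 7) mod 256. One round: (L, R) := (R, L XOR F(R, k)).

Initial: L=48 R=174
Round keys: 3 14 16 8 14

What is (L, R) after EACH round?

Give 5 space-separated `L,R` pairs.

Answer: 174,33 33,123 123,150 150,204 204,185

Derivation:
Round 1 (k=3): L=174 R=33
Round 2 (k=14): L=33 R=123
Round 3 (k=16): L=123 R=150
Round 4 (k=8): L=150 R=204
Round 5 (k=14): L=204 R=185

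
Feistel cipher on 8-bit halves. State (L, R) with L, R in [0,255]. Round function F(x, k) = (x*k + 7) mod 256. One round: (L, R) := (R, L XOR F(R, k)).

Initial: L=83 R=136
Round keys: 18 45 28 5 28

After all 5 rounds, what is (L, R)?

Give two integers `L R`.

Answer: 17 188

Derivation:
Round 1 (k=18): L=136 R=196
Round 2 (k=45): L=196 R=243
Round 3 (k=28): L=243 R=95
Round 4 (k=5): L=95 R=17
Round 5 (k=28): L=17 R=188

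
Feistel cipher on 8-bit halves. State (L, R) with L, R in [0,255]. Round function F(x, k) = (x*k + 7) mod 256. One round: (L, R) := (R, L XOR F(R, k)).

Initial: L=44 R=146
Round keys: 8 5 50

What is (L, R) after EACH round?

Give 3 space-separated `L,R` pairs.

Answer: 146,187 187,60 60,4

Derivation:
Round 1 (k=8): L=146 R=187
Round 2 (k=5): L=187 R=60
Round 3 (k=50): L=60 R=4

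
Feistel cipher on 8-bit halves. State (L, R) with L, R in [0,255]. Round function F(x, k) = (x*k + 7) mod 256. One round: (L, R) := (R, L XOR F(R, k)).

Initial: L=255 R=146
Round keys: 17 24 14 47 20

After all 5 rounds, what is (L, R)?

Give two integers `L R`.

Round 1 (k=17): L=146 R=70
Round 2 (k=24): L=70 R=5
Round 3 (k=14): L=5 R=11
Round 4 (k=47): L=11 R=9
Round 5 (k=20): L=9 R=176

Answer: 9 176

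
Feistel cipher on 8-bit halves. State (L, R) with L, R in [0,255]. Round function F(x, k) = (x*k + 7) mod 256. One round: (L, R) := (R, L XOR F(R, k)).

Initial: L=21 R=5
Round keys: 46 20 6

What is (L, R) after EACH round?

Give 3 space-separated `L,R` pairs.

Round 1 (k=46): L=5 R=248
Round 2 (k=20): L=248 R=98
Round 3 (k=6): L=98 R=171

Answer: 5,248 248,98 98,171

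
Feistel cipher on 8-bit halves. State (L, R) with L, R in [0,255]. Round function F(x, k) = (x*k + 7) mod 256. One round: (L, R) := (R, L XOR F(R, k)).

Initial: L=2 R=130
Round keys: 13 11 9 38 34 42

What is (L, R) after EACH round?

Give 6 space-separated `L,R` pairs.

Round 1 (k=13): L=130 R=163
Round 2 (k=11): L=163 R=138
Round 3 (k=9): L=138 R=66
Round 4 (k=38): L=66 R=89
Round 5 (k=34): L=89 R=155
Round 6 (k=42): L=155 R=44

Answer: 130,163 163,138 138,66 66,89 89,155 155,44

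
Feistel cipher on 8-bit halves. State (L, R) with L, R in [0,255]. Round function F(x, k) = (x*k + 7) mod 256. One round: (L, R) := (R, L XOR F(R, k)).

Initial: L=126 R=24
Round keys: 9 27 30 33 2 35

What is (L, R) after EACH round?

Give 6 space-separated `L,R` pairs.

Answer: 24,161 161,26 26,178 178,227 227,127 127,135

Derivation:
Round 1 (k=9): L=24 R=161
Round 2 (k=27): L=161 R=26
Round 3 (k=30): L=26 R=178
Round 4 (k=33): L=178 R=227
Round 5 (k=2): L=227 R=127
Round 6 (k=35): L=127 R=135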